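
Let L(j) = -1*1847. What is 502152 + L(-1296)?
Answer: 500305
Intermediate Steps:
L(j) = -1847
502152 + L(-1296) = 502152 - 1847 = 500305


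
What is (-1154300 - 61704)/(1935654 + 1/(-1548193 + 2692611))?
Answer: -1391616865672/2215197279373 ≈ -0.62821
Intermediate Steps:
(-1154300 - 61704)/(1935654 + 1/(-1548193 + 2692611)) = -1216004/(1935654 + 1/1144418) = -1216004/2215197279373/1144418 = -1216004*1144418/2215197279373 = -1391616865672/2215197279373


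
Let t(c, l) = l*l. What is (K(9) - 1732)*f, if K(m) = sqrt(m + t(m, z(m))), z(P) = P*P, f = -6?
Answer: 10392 - 18*sqrt(730) ≈ 9905.7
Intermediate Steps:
z(P) = P**2
t(c, l) = l**2
K(m) = sqrt(m + m**4) (K(m) = sqrt(m + (m**2)**2) = sqrt(m + m**4))
(K(9) - 1732)*f = (sqrt(9 + 9**4) - 1732)*(-6) = (sqrt(9 + 6561) - 1732)*(-6) = (sqrt(6570) - 1732)*(-6) = (3*sqrt(730) - 1732)*(-6) = (-1732 + 3*sqrt(730))*(-6) = 10392 - 18*sqrt(730)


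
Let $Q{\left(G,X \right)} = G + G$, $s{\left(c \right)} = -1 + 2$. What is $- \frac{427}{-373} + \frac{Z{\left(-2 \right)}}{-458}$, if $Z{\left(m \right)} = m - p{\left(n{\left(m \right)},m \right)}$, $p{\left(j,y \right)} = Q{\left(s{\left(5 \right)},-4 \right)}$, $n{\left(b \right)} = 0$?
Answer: $\frac{98529}{85417} \approx 1.1535$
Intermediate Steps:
$s{\left(c \right)} = 1$
$Q{\left(G,X \right)} = 2 G$
$p{\left(j,y \right)} = 2$ ($p{\left(j,y \right)} = 2 \cdot 1 = 2$)
$Z{\left(m \right)} = -2 + m$ ($Z{\left(m \right)} = m - 2 = -2 + m$)
$- \frac{427}{-373} + \frac{Z{\left(-2 \right)}}{-458} = - \frac{427}{-373} + \frac{-2 - 2}{-458} = \left(-427\right) \left(- \frac{1}{373}\right) - - \frac{2}{229} = \frac{427}{373} + \frac{2}{229} = \frac{98529}{85417}$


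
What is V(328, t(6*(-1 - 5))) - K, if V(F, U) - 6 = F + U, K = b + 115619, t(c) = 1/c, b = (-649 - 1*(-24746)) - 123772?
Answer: -561961/36 ≈ -15610.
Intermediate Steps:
b = -99675 (b = (-649 + 24746) - 123772 = 24097 - 123772 = -99675)
K = 15944 (K = -99675 + 115619 = 15944)
V(F, U) = 6 + F + U (V(F, U) = 6 + (F + U) = 6 + F + U)
V(328, t(6*(-1 - 5))) - K = (6 + 328 + 1/(6*(-1 - 5))) - 1*15944 = (6 + 328 + 1/(6*(-6))) - 15944 = (6 + 328 + 1/(-36)) - 15944 = (6 + 328 - 1/36) - 15944 = 12023/36 - 15944 = -561961/36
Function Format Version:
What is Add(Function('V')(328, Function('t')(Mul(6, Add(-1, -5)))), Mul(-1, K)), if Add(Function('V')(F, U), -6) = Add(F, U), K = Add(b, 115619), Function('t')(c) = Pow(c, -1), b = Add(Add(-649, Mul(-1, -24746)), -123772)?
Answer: Rational(-561961, 36) ≈ -15610.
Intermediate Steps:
b = -99675 (b = Add(Add(-649, 24746), -123772) = Add(24097, -123772) = -99675)
K = 15944 (K = Add(-99675, 115619) = 15944)
Function('V')(F, U) = Add(6, F, U) (Function('V')(F, U) = Add(6, Add(F, U)) = Add(6, F, U))
Add(Function('V')(328, Function('t')(Mul(6, Add(-1, -5)))), Mul(-1, K)) = Add(Add(6, 328, Pow(Mul(6, Add(-1, -5)), -1)), Mul(-1, 15944)) = Add(Add(6, 328, Pow(Mul(6, -6), -1)), -15944) = Add(Add(6, 328, Pow(-36, -1)), -15944) = Add(Add(6, 328, Rational(-1, 36)), -15944) = Add(Rational(12023, 36), -15944) = Rational(-561961, 36)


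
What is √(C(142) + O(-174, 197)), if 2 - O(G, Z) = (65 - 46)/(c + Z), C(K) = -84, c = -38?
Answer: I*√2076063/159 ≈ 9.062*I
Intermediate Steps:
O(G, Z) = 2 - 19/(-38 + Z) (O(G, Z) = 2 - (65 - 46)/(-38 + Z) = 2 - 19/(-38 + Z))
√(C(142) + O(-174, 197)) = √(-84 + (-95 + 2*197)/(-38 + 197)) = √(-84 + (-95 + 394)/159) = √(-84 + (1/159)*299) = √(-84 + 299/159) = √(-13057/159) = I*√2076063/159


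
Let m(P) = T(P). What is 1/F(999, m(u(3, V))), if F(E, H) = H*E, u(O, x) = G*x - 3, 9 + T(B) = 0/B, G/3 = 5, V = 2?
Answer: -1/8991 ≈ -0.00011122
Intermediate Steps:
G = 15 (G = 3*5 = 15)
T(B) = -9 (T(B) = -9 + 0/B = -9 + 0 = -9)
u(O, x) = -3 + 15*x (u(O, x) = 15*x - 3 = -3 + 15*x)
m(P) = -9
F(E, H) = E*H
1/F(999, m(u(3, V))) = 1/(999*(-9)) = 1/(-8991) = -1/8991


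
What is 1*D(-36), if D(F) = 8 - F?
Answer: 44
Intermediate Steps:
1*D(-36) = 1*(8 - 1*(-36)) = 1*(8 + 36) = 1*44 = 44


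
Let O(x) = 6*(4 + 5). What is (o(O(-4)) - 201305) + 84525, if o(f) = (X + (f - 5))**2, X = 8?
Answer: -113531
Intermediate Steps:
O(x) = 54 (O(x) = 6*9 = 54)
o(f) = (3 + f)**2 (o(f) = (8 + (f - 5))**2 = (8 + (-5 + f))**2 = (3 + f)**2)
(o(O(-4)) - 201305) + 84525 = ((3 + 54)**2 - 201305) + 84525 = (57**2 - 201305) + 84525 = (3249 - 201305) + 84525 = -198056 + 84525 = -113531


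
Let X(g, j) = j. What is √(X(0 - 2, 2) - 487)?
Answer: I*√485 ≈ 22.023*I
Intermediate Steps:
√(X(0 - 2, 2) - 487) = √(2 - 487) = √(-485) = I*√485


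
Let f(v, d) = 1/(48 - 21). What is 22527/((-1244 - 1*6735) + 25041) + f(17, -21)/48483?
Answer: 29488783669/22334857542 ≈ 1.3203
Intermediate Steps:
f(v, d) = 1/27
22527/((-1244 - 1*6735) + 25041) + f(17, -21)/48483 = 22527/((-1244 - 1*6735) + 25041) + (1/27)/48483 = 22527/((-1244 - 6735) + 25041) + (1/27)*(1/48483) = 22527/(-7979 + 25041) + 1/1309041 = 22527/17062 + 1/1309041 = 29488783669/22334857542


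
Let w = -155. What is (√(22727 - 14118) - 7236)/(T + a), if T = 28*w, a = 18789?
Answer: -7236/14449 + √8609/14449 ≈ -0.49437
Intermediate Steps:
T = -4340 (T = 28*(-155) = -4340)
(√(22727 - 14118) - 7236)/(T + a) = (√(22727 - 14118) - 7236)/(-4340 + 18789) = (√8609 - 7236)/14449 = (-7236 + √8609)*(1/14449) = -7236/14449 + √8609/14449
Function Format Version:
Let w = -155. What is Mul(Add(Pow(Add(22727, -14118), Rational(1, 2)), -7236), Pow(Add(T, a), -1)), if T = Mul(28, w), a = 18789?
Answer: Add(Rational(-7236, 14449), Mul(Rational(1, 14449), Pow(8609, Rational(1, 2)))) ≈ -0.49437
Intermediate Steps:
T = -4340 (T = Mul(28, -155) = -4340)
Mul(Add(Pow(Add(22727, -14118), Rational(1, 2)), -7236), Pow(Add(T, a), -1)) = Mul(Add(Pow(Add(22727, -14118), Rational(1, 2)), -7236), Pow(Add(-4340, 18789), -1)) = Mul(Add(Pow(8609, Rational(1, 2)), -7236), Pow(14449, -1)) = Mul(Add(-7236, Pow(8609, Rational(1, 2))), Rational(1, 14449)) = Add(Rational(-7236, 14449), Mul(Rational(1, 14449), Pow(8609, Rational(1, 2))))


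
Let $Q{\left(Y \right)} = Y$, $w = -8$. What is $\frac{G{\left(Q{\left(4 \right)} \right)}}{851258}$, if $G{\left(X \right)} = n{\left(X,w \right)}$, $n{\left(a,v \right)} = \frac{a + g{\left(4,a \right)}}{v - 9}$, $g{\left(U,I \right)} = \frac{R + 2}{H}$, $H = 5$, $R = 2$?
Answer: $- \frac{12}{36178465} \approx -3.3169 \cdot 10^{-7}$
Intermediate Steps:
$g{\left(U,I \right)} = \frac{4}{5}$ ($g{\left(U,I \right)} = \frac{2 + 2}{5} = 4 \cdot \frac{1}{5} = \frac{4}{5}$)
$n{\left(a,v \right)} = \frac{\frac{4}{5} + a}{-9 + v}$ ($n{\left(a,v \right)} = \frac{a + \frac{4}{5}}{v - 9} = \frac{\frac{4}{5} + a}{-9 + v}$)
$G{\left(X \right)} = - \frac{4}{85} - \frac{X}{17}$ ($G{\left(X \right)} = \frac{\frac{4}{5} + X}{-9 - 8} = \frac{\frac{4}{5} + X}{-17} = - \frac{\frac{4}{5} + X}{17} = - \frac{4}{85} - \frac{X}{17}$)
$\frac{G{\left(Q{\left(4 \right)} \right)}}{851258} = \frac{- \frac{4}{85} - \frac{4}{17}}{851258} = \left(- \frac{4}{85} - \frac{4}{17}\right) \frac{1}{851258} = \left(- \frac{24}{85}\right) \frac{1}{851258} = - \frac{12}{36178465}$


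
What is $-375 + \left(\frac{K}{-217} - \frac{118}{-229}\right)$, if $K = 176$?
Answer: $- \frac{18649573}{49693} \approx -375.3$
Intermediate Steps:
$-375 + \left(\frac{K}{-217} - \frac{118}{-229}\right) = -375 + \left(\frac{176}{-217} - \frac{118}{-229}\right) = -375 + \left(176 \left(- \frac{1}{217}\right) - - \frac{118}{229}\right) = -375 + \left(- \frac{176}{217} + \frac{118}{229}\right) = -375 - \frac{14698}{49693} = - \frac{18649573}{49693}$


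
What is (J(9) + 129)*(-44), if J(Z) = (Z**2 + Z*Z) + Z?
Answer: -13200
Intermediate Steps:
J(Z) = Z + 2*Z**2 (J(Z) = (Z**2 + Z**2) + Z = 2*Z**2 + Z = Z + 2*Z**2)
(J(9) + 129)*(-44) = (9*(1 + 2*9) + 129)*(-44) = (9*(1 + 18) + 129)*(-44) = (9*19 + 129)*(-44) = (171 + 129)*(-44) = 300*(-44) = -13200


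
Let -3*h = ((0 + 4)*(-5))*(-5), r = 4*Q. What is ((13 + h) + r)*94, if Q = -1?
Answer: -6862/3 ≈ -2287.3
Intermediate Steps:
r = -4 (r = 4*(-1) = -4)
h = -100/3 (h = -(0 + 4)*(-5)*(-5)/3 = -4*(-5)*(-5)/3 = -(-20)*(-5)/3 = -⅓*100 = -100/3 ≈ -33.333)
((13 + h) + r)*94 = ((13 - 100/3) - 4)*94 = (-61/3 - 4)*94 = -73/3*94 = -6862/3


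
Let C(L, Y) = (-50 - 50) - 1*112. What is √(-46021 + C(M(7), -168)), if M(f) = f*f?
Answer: 3*I*√5137 ≈ 215.02*I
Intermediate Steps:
M(f) = f²
C(L, Y) = -212 (C(L, Y) = -100 - 112 = -212)
√(-46021 + C(M(7), -168)) = √(-46021 - 212) = √(-46233) = 3*I*√5137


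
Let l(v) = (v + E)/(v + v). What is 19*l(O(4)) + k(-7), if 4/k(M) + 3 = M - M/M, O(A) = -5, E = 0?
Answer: 201/22 ≈ 9.1364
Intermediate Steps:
k(M) = 4/(-4 + M) (k(M) = 4/(-3 + (M - M/M)) = 4/(-3 + (M - 1*1)) = 4/(-3 + (M - 1)) = 4/(-3 + (-1 + M)) = 4/(-4 + M))
l(v) = ½ (l(v) = (v + 0)/(v + v) = v/((2*v)) = v*(1/(2*v)) = ½)
19*l(O(4)) + k(-7) = 19*(½) + 4/(-4 - 7) = 19/2 + 4/(-11) = 19/2 + 4*(-1/11) = 19/2 - 4/11 = 201/22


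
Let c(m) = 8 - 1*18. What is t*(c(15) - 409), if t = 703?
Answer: -294557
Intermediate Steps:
c(m) = -10 (c(m) = 8 - 18 = -10)
t*(c(15) - 409) = 703*(-10 - 409) = 703*(-419) = -294557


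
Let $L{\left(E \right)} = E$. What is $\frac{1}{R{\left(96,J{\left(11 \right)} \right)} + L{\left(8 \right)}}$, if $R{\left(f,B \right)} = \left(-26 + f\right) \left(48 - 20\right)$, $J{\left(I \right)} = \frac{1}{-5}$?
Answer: $\frac{1}{1968} \approx 0.00050813$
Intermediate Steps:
$J{\left(I \right)} = - \frac{1}{5}$
$R{\left(f,B \right)} = -728 + 28 f$ ($R{\left(f,B \right)} = \left(-26 + f\right) 28 = -728 + 28 f$)
$\frac{1}{R{\left(96,J{\left(11 \right)} \right)} + L{\left(8 \right)}} = \frac{1}{\left(-728 + 28 \cdot 96\right) + 8} = \frac{1}{\left(-728 + 2688\right) + 8} = \frac{1}{1960 + 8} = \frac{1}{1968}$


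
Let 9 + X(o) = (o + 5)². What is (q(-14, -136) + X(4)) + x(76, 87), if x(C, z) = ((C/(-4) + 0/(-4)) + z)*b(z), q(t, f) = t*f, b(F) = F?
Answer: 7892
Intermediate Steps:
X(o) = -9 + (5 + o)² (X(o) = -9 + (o + 5)² = -9 + (5 + o)²)
q(t, f) = f*t
x(C, z) = z*(z - C/4) (x(C, z) = ((C/(-4) + 0/(-4)) + z)*z = ((C*(-¼) + 0*(-¼)) + z)*z = ((-C/4 + 0) + z)*z = (-C/4 + z)*z = (z - C/4)*z = z*(z - C/4))
(q(-14, -136) + X(4)) + x(76, 87) = (-136*(-14) + (-9 + (5 + 4)²)) + (¼)*87*(-1*76 + 4*87) = (1904 + (-9 + 9²)) + (¼)*87*(-76 + 348) = (1904 + (-9 + 81)) + (¼)*87*272 = (1904 + 72) + 5916 = 1976 + 5916 = 7892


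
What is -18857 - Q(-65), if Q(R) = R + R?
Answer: -18727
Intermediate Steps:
Q(R) = 2*R
-18857 - Q(-65) = -18857 - 2*(-65) = -18857 - 1*(-130) = -18857 + 130 = -18727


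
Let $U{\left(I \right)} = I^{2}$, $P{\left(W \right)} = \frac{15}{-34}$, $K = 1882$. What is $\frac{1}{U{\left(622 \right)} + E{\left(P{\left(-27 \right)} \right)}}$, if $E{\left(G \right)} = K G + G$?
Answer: $\frac{34}{13125811} \approx 2.5903 \cdot 10^{-6}$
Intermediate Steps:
$P{\left(W \right)} = - \frac{15}{34}$ ($P{\left(W \right)} = 15 \left(- \frac{1}{34}\right) = - \frac{15}{34}$)
$E{\left(G \right)} = 1883 G$ ($E{\left(G \right)} = 1882 G + G = 1883 G$)
$\frac{1}{U{\left(622 \right)} + E{\left(P{\left(-27 \right)} \right)}} = \frac{1}{622^{2} + 1883 \left(- \frac{15}{34}\right)} = \frac{1}{386884 - \frac{28245}{34}} = \frac{1}{\frac{13125811}{34}} = \frac{34}{13125811}$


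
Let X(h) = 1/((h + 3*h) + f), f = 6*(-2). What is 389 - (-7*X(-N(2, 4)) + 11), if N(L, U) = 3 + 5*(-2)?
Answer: 6055/16 ≈ 378.44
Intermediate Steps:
f = -12
N(L, U) = -7 (N(L, U) = 3 - 10 = -7)
X(h) = 1/(-12 + 4*h) (X(h) = 1/((h + 3*h) - 12) = 1/(4*h - 12) = 1/(-12 + 4*h))
389 - (-7*X(-N(2, 4)) + 11) = 389 - (-7/(4*(-3 - 1*(-7))) + 11) = 389 - (-7/(4*(-3 + 7)) + 11) = 389 - (-7/(4*4) + 11) = 389 - (-7*1/16 + 11) = 389 - (-7/16 + 11) = 389 - 1*169/16 = 389 - 169/16 = 6055/16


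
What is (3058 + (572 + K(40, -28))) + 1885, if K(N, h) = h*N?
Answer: 4395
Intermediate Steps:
K(N, h) = N*h
(3058 + (572 + K(40, -28))) + 1885 = (3058 + (572 + 40*(-28))) + 1885 = (3058 + (572 - 1120)) + 1885 = (3058 - 548) + 1885 = 2510 + 1885 = 4395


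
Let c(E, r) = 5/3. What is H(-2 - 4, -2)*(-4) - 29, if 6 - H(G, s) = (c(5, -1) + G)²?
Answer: 199/9 ≈ 22.111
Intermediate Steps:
c(E, r) = 5/3 (c(E, r) = 5*(⅓) = 5/3)
H(G, s) = 6 - (5/3 + G)²
H(-2 - 4, -2)*(-4) - 29 = (6 - (5 + 3*(-2 - 4))²/9)*(-4) - 29 = (6 - (5 + 3*(-6))²/9)*(-4) - 29 = (6 - (5 - 18)²/9)*(-4) - 29 = (6 - ⅑*(-13)²)*(-4) - 29 = (6 - ⅑*169)*(-4) - 29 = (6 - 169/9)*(-4) - 29 = -115/9*(-4) - 29 = 460/9 - 29 = 199/9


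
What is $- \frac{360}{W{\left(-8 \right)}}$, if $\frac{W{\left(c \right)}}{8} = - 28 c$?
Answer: $- \frac{45}{224} \approx -0.20089$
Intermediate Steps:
$W{\left(c \right)} = - 224 c$ ($W{\left(c \right)} = 8 \left(- 28 c\right) = - 224 c$)
$- \frac{360}{W{\left(-8 \right)}} = - \frac{360}{\left(-224\right) \left(-8\right)} = - \frac{360}{1792} = \left(-360\right) \frac{1}{1792} = - \frac{45}{224}$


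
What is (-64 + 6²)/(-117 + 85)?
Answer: 7/8 ≈ 0.87500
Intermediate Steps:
(-64 + 6²)/(-117 + 85) = (-64 + 36)/(-32) = -28*(-1/32) = 7/8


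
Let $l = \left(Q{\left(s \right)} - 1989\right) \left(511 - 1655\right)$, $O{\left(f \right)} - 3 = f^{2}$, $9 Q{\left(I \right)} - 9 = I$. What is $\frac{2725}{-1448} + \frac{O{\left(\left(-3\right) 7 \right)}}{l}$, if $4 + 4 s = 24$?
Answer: $- \frac{6969393449}{3703753768} \approx -1.8817$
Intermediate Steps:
$s = 5$ ($s = -1 + \frac{1}{4} \cdot 24 = -1 + 6 = 5$)
$Q{\left(I \right)} = 1 + \frac{I}{9}$
$O{\left(f \right)} = 3 + f^{2}$
$l = \frac{20462728}{9}$ ($l = \left(\left(1 + \frac{1}{9} \cdot 5\right) - 1989\right) \left(511 - 1655\right) = \left(\left(1 + \frac{5}{9}\right) - 1989\right) \left(-1144\right) = \left(\frac{14}{9} - 1989\right) \left(-1144\right) = \left(- \frac{17887}{9}\right) \left(-1144\right) = \frac{20462728}{9} \approx 2.2736 \cdot 10^{6}$)
$\frac{2725}{-1448} + \frac{O{\left(\left(-3\right) 7 \right)}}{l} = \frac{2725}{-1448} + \frac{3 + \left(\left(-3\right) 7\right)^{2}}{\frac{20462728}{9}} = 2725 \left(- \frac{1}{1448}\right) + \left(3 + \left(-21\right)^{2}\right) \frac{9}{20462728} = - \frac{2725}{1448} + \left(3 + 441\right) \frac{9}{20462728} = - \frac{2725}{1448} + 444 \cdot \frac{9}{20462728} = - \frac{2725}{1448} + \frac{999}{5115682} = - \frac{6969393449}{3703753768}$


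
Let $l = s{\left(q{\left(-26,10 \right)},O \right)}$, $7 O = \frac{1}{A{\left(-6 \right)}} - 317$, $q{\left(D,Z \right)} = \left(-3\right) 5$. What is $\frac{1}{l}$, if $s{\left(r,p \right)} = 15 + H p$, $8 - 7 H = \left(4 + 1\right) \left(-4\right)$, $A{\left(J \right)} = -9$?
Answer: $- \frac{63}{10471} \approx -0.0060166$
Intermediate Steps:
$q{\left(D,Z \right)} = -15$
$H = 4$ ($H = \frac{8}{7} - \frac{\left(4 + 1\right) \left(-4\right)}{7} = \frac{8}{7} - \frac{5 \left(-4\right)}{7} = \frac{8}{7} - - \frac{20}{7} = \frac{8}{7} + \frac{20}{7} = 4$)
$O = - \frac{2854}{63}$ ($O = \frac{\frac{1}{-9} - 317}{7} = \frac{- \frac{1}{9} - 317}{7} = \frac{1}{7} \left(- \frac{2854}{9}\right) = - \frac{2854}{63} \approx -45.302$)
$s{\left(r,p \right)} = 15 + 4 p$
$l = - \frac{10471}{63}$ ($l = 15 + 4 \left(- \frac{2854}{63}\right) = 15 - \frac{11416}{63} = - \frac{10471}{63} \approx -166.21$)
$\frac{1}{l} = \frac{1}{- \frac{10471}{63}} = - \frac{63}{10471}$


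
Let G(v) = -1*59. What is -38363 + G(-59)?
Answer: -38422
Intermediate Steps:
G(v) = -59
-38363 + G(-59) = -38363 - 59 = -38422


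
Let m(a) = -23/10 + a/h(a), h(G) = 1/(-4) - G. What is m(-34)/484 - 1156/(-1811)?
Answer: 149448857/236661480 ≈ 0.63149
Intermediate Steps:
h(G) = -1/4 - G
m(a) = -23/10 + a/(-1/4 - a)
m(-34)/484 - 1156/(-1811) = ((-23 - 132*(-34))/(10*(1 + 4*(-34))))/484 - 1156/(-1811) = ((-23 + 4488)/(10*(1 - 136)))*(1/484) - 1156*(-1/1811) = ((1/10)*4465/(-135))*(1/484) + 1156/1811 = ((1/10)*(-1/135)*4465)*(1/484) + 1156/1811 = -893/270*1/484 + 1156/1811 = -893/130680 + 1156/1811 = 149448857/236661480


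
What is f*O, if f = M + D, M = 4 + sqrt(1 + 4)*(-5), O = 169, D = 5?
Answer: 1521 - 845*sqrt(5) ≈ -368.48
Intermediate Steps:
M = 4 - 5*sqrt(5) (M = 4 + sqrt(5)*(-5) = 4 - 5*sqrt(5) ≈ -7.1803)
f = 9 - 5*sqrt(5) (f = (4 - 5*sqrt(5)) + 5 = 9 - 5*sqrt(5) ≈ -2.1803)
f*O = (9 - 5*sqrt(5))*169 = 1521 - 845*sqrt(5)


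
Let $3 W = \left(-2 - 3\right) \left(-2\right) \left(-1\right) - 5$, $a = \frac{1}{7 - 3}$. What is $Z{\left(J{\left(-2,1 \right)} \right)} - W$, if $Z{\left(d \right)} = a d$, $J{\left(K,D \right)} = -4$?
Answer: $4$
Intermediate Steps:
$a = \frac{1}{4} \approx 0.25$
$W = -5$ ($W = \frac{\left(-2 - 3\right) \left(-2\right) \left(-1\right) - 5}{3} = \frac{\left(-5\right) \left(-2\right) \left(-1\right) - 5}{3} = \frac{10 \left(-1\right) - 5}{3} = \frac{-10 - 5}{3} = \frac{1}{3} \left(-15\right) = -5$)
$Z{\left(d \right)} = \frac{d}{4}$
$Z{\left(J{\left(-2,1 \right)} \right)} - W = \frac{1}{4} \left(-4\right) - -5 = -1 + 5 = 4$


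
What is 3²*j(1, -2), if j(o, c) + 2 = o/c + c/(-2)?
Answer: -27/2 ≈ -13.500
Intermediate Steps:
j(o, c) = -2 - c/2 + o/c (j(o, c) = -2 + (o/c + c/(-2)) = -2 + (o/c + c*(-½)) = -2 + (o/c - c/2) = -2 + (-c/2 + o/c) = -2 - c/2 + o/c)
3²*j(1, -2) = 3²*(-2 - ½*(-2) + 1/(-2)) = 9*(-2 + 1 + 1*(-½)) = 9*(-2 + 1 - ½) = 9*(-3/2) = -27/2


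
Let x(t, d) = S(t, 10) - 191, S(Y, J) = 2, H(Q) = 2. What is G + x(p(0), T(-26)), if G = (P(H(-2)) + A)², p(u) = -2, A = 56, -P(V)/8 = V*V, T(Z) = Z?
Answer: 387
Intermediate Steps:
P(V) = -8*V² (P(V) = -8*V*V = -8*V²)
x(t, d) = -189 (x(t, d) = 2 - 191 = -189)
G = 576 (G = (-8*2² + 56)² = (-8*4 + 56)² = (-32 + 56)² = 24² = 576)
G + x(p(0), T(-26)) = 576 - 189 = 387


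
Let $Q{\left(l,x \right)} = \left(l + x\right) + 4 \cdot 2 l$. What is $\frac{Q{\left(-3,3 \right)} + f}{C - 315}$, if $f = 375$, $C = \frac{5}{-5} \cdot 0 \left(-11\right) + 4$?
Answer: $- \frac{351}{311} \approx -1.1286$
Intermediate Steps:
$Q{\left(l,x \right)} = x + 9 l$ ($Q{\left(l,x \right)} = \left(l + x\right) + 8 l = x + 9 l$)
$C = 4$ ($C = 5 \left(- \frac{1}{5}\right) 0 \left(-11\right) + 4 = \left(-1\right) 0 \left(-11\right) + 4 = 0 \left(-11\right) + 4 = 0 + 4 = 4$)
$\frac{Q{\left(-3,3 \right)} + f}{C - 315} = \frac{\left(3 + 9 \left(-3\right)\right) + 375}{4 - 315} = \frac{\left(3 - 27\right) + 375}{-311} = \left(-24 + 375\right) \left(- \frac{1}{311}\right) = 351 \left(- \frac{1}{311}\right) = - \frac{351}{311}$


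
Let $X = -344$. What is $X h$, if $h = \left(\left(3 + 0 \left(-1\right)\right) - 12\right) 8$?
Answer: $24768$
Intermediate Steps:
$h = -72$ ($h = \left(\left(3 + 0\right) - 12\right) 8 = \left(3 - 12\right) 8 = \left(-9\right) 8 = -72$)
$X h = \left(-344\right) \left(-72\right) = 24768$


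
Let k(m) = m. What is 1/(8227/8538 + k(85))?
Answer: 8538/733957 ≈ 0.011633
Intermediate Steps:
1/(8227/8538 + k(85)) = 1/(8227/8538 + 85) = 1/(733957/8538) = 8538/733957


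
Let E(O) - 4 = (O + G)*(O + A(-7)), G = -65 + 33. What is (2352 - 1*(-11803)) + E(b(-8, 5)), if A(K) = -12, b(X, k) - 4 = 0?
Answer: 14383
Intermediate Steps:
G = -32
b(X, k) = 4 (b(X, k) = 4 + 0 = 4)
E(O) = 4 + (-32 + O)*(-12 + O) (E(O) = 4 + (O - 32)*(O - 12) = 4 + (-32 + O)*(-12 + O))
(2352 - 1*(-11803)) + E(b(-8, 5)) = (2352 - 1*(-11803)) + (388 + 4² - 44*4) = (2352 + 11803) + (388 + 16 - 176) = 14155 + 228 = 14383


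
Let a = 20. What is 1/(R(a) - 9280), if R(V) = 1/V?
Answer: -20/185599 ≈ -0.00010776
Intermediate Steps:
1/(R(a) - 9280) = 1/(1/20 - 9280) = 1/(-185599/20) = -20/185599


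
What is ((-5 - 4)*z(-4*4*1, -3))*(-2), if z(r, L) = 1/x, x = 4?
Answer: 9/2 ≈ 4.5000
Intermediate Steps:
z(r, L) = ¼ (z(r, L) = 1/4 = ¼)
((-5 - 4)*z(-4*4*1, -3))*(-2) = ((-5 - 4)*(¼))*(-2) = -9*¼*(-2) = -9/4*(-2) = 9/2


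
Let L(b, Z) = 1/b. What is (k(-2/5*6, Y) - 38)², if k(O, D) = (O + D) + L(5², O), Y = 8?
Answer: 654481/625 ≈ 1047.2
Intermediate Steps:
k(O, D) = 1/25 + D + O (k(O, D) = (O + D) + 1/(5²) = (D + O) + 1/25 = 1/25 + D + O)
(k(-2/5*6, Y) - 38)² = ((1/25 + 8 - 2/5*6) - 38)² = ((1/25 + 8 - 2*⅕*6) - 38)² = ((1/25 + 8 - ⅖*6) - 38)² = ((1/25 + 8 - 12/5) - 38)² = (141/25 - 38)² = (-809/25)² = 654481/625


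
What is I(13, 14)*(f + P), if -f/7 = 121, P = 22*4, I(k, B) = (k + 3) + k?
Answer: -22011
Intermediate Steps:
I(k, B) = 3 + 2*k (I(k, B) = (3 + k) + k = 3 + 2*k)
P = 88
f = -847 (f = -7*121 = -847)
I(13, 14)*(f + P) = (3 + 2*13)*(-847 + 88) = (3 + 26)*(-759) = 29*(-759) = -22011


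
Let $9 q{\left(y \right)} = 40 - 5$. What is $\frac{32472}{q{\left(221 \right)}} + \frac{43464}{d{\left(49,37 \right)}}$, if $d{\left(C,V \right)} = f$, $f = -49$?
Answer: $\frac{1828416}{245} \approx 7462.9$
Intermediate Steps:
$q{\left(y \right)} = \frac{35}{9}$ ($q{\left(y \right)} = \frac{40 - 5}{9} = \frac{1}{9} \cdot 35 = \frac{35}{9}$)
$d{\left(C,V \right)} = -49$
$\frac{32472}{q{\left(221 \right)}} + \frac{43464}{d{\left(49,37 \right)}} = \frac{32472}{\frac{35}{9}} + \frac{43464}{-49} = 32472 \cdot \frac{9}{35} + 43464 \left(- \frac{1}{49}\right) = \frac{292248}{35} - \frac{43464}{49} = \frac{1828416}{245}$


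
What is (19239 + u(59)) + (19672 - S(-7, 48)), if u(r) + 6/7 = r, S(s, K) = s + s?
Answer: 272882/7 ≈ 38983.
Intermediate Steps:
S(s, K) = 2*s
u(r) = -6/7 + r
(19239 + u(59)) + (19672 - S(-7, 48)) = (19239 + (-6/7 + 59)) + (19672 - 2*(-7)) = (19239 + 407/7) + (19672 - 1*(-14)) = 135080/7 + (19672 + 14) = 135080/7 + 19686 = 272882/7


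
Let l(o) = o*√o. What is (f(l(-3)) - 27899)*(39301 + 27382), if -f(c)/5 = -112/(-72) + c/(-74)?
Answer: -16748168963/9 - 1000245*I*√3/74 ≈ -1.8609e+9 - 23412.0*I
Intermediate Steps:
l(o) = o^(3/2)
f(c) = -70/9 + 5*c/74 (f(c) = -5*(-112/(-72) + c/(-74)) = -5*(-112*(-1/72) + c*(-1/74)) = -5*(14/9 - c/74) = -70/9 + 5*c/74)
(f(l(-3)) - 27899)*(39301 + 27382) = ((-70/9 + 5*(-3)^(3/2)/74) - 27899)*(39301 + 27382) = ((-70/9 + 5*(-3*I*√3)/74) - 27899)*66683 = ((-70/9 - 15*I*√3/74) - 27899)*66683 = (-251161/9 - 15*I*√3/74)*66683 = -16748168963/9 - 1000245*I*√3/74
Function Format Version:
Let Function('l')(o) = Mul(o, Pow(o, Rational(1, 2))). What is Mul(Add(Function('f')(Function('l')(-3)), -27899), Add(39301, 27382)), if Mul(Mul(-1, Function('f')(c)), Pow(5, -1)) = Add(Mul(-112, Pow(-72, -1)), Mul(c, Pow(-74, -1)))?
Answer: Add(Rational(-16748168963, 9), Mul(Rational(-1000245, 74), I, Pow(3, Rational(1, 2)))) ≈ Add(-1.8609e+9, Mul(-23412., I))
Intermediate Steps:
Function('l')(o) = Pow(o, Rational(3, 2))
Function('f')(c) = Add(Rational(-70, 9), Mul(Rational(5, 74), c)) (Function('f')(c) = Mul(-5, Add(Mul(-112, Pow(-72, -1)), Mul(c, Pow(-74, -1)))) = Mul(-5, Add(Mul(-112, Rational(-1, 72)), Mul(c, Rational(-1, 74)))) = Mul(-5, Add(Rational(14, 9), Mul(Rational(-1, 74), c))) = Add(Rational(-70, 9), Mul(Rational(5, 74), c)))
Mul(Add(Function('f')(Function('l')(-3)), -27899), Add(39301, 27382)) = Mul(Add(Add(Rational(-70, 9), Mul(Rational(5, 74), Pow(-3, Rational(3, 2)))), -27899), Add(39301, 27382)) = Mul(Add(Add(Rational(-70, 9), Mul(Rational(5, 74), Mul(-3, I, Pow(3, Rational(1, 2))))), -27899), 66683) = Mul(Add(Add(Rational(-70, 9), Mul(Rational(-15, 74), I, Pow(3, Rational(1, 2)))), -27899), 66683) = Mul(Add(Rational(-251161, 9), Mul(Rational(-15, 74), I, Pow(3, Rational(1, 2)))), 66683) = Add(Rational(-16748168963, 9), Mul(Rational(-1000245, 74), I, Pow(3, Rational(1, 2))))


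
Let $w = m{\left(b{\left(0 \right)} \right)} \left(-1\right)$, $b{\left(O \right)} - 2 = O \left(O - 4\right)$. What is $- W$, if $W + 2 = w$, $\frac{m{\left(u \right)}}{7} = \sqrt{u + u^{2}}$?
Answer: $2 + 7 \sqrt{6} \approx 19.146$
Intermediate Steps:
$b{\left(O \right)} = 2 + O \left(-4 + O\right)$ ($b{\left(O \right)} = 2 + O \left(O - 4\right) = 2 + O \left(-4 + O\right)$)
$m{\left(u \right)} = 7 \sqrt{u + u^{2}}$
$w = - 7 \sqrt{6}$ ($w = 7 \sqrt{\left(2 + 0^{2} - 0\right) \left(1 + \left(2 + 0^{2} - 0\right)\right)} \left(-1\right) = 7 \sqrt{\left(2 + 0 + 0\right) \left(1 + \left(2 + 0 + 0\right)\right)} \left(-1\right) = 7 \sqrt{2 \left(1 + 2\right)} \left(-1\right) = 7 \sqrt{2 \cdot 3} \left(-1\right) = 7 \sqrt{6} \left(-1\right) = - 7 \sqrt{6} \approx -17.146$)
$W = -2 - 7 \sqrt{6} \approx -19.146$
$- W = - (-2 - 7 \sqrt{6}) = 2 + 7 \sqrt{6}$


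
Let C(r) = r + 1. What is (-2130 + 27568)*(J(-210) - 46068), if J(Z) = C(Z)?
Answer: -1177194326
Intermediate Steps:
C(r) = 1 + r
J(Z) = 1 + Z
(-2130 + 27568)*(J(-210) - 46068) = (-2130 + 27568)*((1 - 210) - 46068) = 25438*(-209 - 46068) = 25438*(-46277) = -1177194326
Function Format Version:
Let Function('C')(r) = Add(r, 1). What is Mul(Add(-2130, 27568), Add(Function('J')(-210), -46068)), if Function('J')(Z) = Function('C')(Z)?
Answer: -1177194326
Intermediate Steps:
Function('C')(r) = Add(1, r)
Function('J')(Z) = Add(1, Z)
Mul(Add(-2130, 27568), Add(Function('J')(-210), -46068)) = Mul(Add(-2130, 27568), Add(Add(1, -210), -46068)) = Mul(25438, Add(-209, -46068)) = Mul(25438, -46277) = -1177194326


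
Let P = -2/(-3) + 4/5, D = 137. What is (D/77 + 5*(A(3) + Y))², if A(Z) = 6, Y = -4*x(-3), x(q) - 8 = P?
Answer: 1324596025/53361 ≈ 24823.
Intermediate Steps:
P = 22/15 (P = -2*(-⅓) + 4*(⅕) = ⅔ + ⅘ = 22/15 ≈ 1.4667)
x(q) = 142/15 (x(q) = 8 + 22/15 = 142/15)
Y = -568/15 (Y = -4*142/15 = -568/15 ≈ -37.867)
(D/77 + 5*(A(3) + Y))² = (137/77 + 5*(6 - 568/15))² = (137*(1/77) + 5*(-478/15))² = (137/77 - 478/3)² = (-36395/231)² = 1324596025/53361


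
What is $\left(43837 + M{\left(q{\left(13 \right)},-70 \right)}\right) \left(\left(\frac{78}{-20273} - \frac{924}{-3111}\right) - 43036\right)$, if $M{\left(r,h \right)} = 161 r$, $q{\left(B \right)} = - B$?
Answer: $- \frac{37767634013467872}{21023101} \approx -1.7965 \cdot 10^{9}$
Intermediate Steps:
$\left(43837 + M{\left(q{\left(13 \right)},-70 \right)}\right) \left(\left(\frac{78}{-20273} - \frac{924}{-3111}\right) - 43036\right) = \left(43837 + 161 \left(\left(-1\right) 13\right)\right) \left(\left(\frac{78}{-20273} - \frac{924}{-3111}\right) - 43036\right) = \left(43837 + 161 \left(-13\right)\right) \left(\left(78 \left(- \frac{1}{20273}\right) - - \frac{308}{1037}\right) - 43036\right) = \left(43837 - 2093\right) \left(\left(- \frac{78}{20273} + \frac{308}{1037}\right) - 43036\right) = 41744 \left(\frac{6163198}{21023101} - 43036\right) = 41744 \left(- \frac{904744011438}{21023101}\right) = - \frac{37767634013467872}{21023101}$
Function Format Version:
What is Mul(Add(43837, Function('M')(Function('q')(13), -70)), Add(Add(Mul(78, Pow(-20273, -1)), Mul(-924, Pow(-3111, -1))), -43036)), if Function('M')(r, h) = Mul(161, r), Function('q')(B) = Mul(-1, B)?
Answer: Rational(-37767634013467872, 21023101) ≈ -1.7965e+9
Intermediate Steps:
Mul(Add(43837, Function('M')(Function('q')(13), -70)), Add(Add(Mul(78, Pow(-20273, -1)), Mul(-924, Pow(-3111, -1))), -43036)) = Mul(Add(43837, Mul(161, Mul(-1, 13))), Add(Add(Mul(78, Pow(-20273, -1)), Mul(-924, Pow(-3111, -1))), -43036)) = Mul(Add(43837, Mul(161, -13)), Add(Add(Mul(78, Rational(-1, 20273)), Mul(-924, Rational(-1, 3111))), -43036)) = Mul(Add(43837, -2093), Add(Add(Rational(-78, 20273), Rational(308, 1037)), -43036)) = Mul(41744, Add(Rational(6163198, 21023101), -43036)) = Mul(41744, Rational(-904744011438, 21023101)) = Rational(-37767634013467872, 21023101)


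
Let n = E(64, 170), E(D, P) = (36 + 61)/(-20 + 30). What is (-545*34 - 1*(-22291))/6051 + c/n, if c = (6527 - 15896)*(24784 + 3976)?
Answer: -16304566779583/586947 ≈ -2.7779e+7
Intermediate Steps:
c = -269452440 (c = -9369*28760 = -269452440)
E(D, P) = 97/10
n = 97/10 ≈ 9.7000
(-545*34 - 1*(-22291))/6051 + c/n = (-545*34 - 1*(-22291))/6051 - 269452440/97/10 = (-18530 + 22291)*(1/6051) - 269452440*10/97 = 3761*(1/6051) - 2694524400/97 = 3761/6051 - 2694524400/97 = -16304566779583/586947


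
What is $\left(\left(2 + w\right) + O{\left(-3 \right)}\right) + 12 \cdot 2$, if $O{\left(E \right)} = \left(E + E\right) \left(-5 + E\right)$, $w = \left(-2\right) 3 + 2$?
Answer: $70$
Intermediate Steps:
$w = -4$ ($w = -6 + 2 = -4$)
$O{\left(E \right)} = 2 E \left(-5 + E\right)$
$\left(\left(2 + w\right) + O{\left(-3 \right)}\right) + 12 \cdot 2 = \left(\left(2 - 4\right) + 2 \left(-3\right) \left(-5 - 3\right)\right) + 12 \cdot 2 = \left(-2 + 2 \left(-3\right) \left(-8\right)\right) + 24 = \left(-2 + 48\right) + 24 = 46 + 24 = 70$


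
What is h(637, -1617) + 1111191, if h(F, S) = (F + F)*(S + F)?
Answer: -137329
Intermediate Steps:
h(F, S) = 2*F*(F + S) (h(F, S) = (2*F)*(F + S) = 2*F*(F + S))
h(637, -1617) + 1111191 = 2*637*(637 - 1617) + 1111191 = 2*637*(-980) + 1111191 = -1248520 + 1111191 = -137329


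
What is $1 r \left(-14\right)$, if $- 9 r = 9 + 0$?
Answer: $14$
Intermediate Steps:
$r = -1$ ($r = - \frac{9 + 0}{9} = \left(- \frac{1}{9}\right) 9 = -1$)
$1 r \left(-14\right) = 1 \left(-1\right) \left(-14\right) = \left(-1\right) \left(-14\right) = 14$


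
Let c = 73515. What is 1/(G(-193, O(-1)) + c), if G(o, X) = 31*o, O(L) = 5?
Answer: 1/67532 ≈ 1.4808e-5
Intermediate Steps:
1/(G(-193, O(-1)) + c) = 1/(31*(-193) + 73515) = 1/(-5983 + 73515) = 1/67532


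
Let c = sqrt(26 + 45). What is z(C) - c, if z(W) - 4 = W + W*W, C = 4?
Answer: 24 - sqrt(71) ≈ 15.574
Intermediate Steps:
c = sqrt(71) ≈ 8.4261
z(W) = 4 + W + W**2 (z(W) = 4 + (W + W*W) = 4 + (W + W**2) = 4 + W + W**2)
z(C) - c = (4 + 4 + 4**2) - sqrt(71) = (4 + 4 + 16) - sqrt(71) = 24 - sqrt(71)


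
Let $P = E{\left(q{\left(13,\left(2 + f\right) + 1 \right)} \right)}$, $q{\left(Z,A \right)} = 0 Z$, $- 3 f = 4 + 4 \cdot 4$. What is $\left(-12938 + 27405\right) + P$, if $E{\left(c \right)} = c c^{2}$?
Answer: $14467$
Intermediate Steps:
$f = - \frac{20}{3}$ ($f = - \frac{4 + 4 \cdot 4}{3} = - \frac{4 + 16}{3} = \left(- \frac{1}{3}\right) 20 = - \frac{20}{3} \approx -6.6667$)
$q{\left(Z,A \right)} = 0$
$E{\left(c \right)} = c^{3}$
$P = 0$ ($P = 0^{3} = 0$)
$\left(-12938 + 27405\right) + P = \left(-12938 + 27405\right) + 0 = 14467 + 0 = 14467$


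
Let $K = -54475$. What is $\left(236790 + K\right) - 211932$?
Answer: $-29617$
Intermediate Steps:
$\left(236790 + K\right) - 211932 = \left(236790 - 54475\right) - 211932 = 182315 - 211932 = -29617$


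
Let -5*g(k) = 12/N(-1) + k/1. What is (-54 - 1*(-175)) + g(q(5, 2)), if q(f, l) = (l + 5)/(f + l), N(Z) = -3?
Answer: 608/5 ≈ 121.60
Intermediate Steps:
q(f, l) = (5 + l)/(f + l)
g(k) = ⅘ - k/5 (g(k) = -(12/(-3) + k/1)/5 = -(12*(-⅓) + k*1)/5 = -(-4 + k)/5 = ⅘ - k/5)
(-54 - 1*(-175)) + g(q(5, 2)) = (-54 - 1*(-175)) + (⅘ - (5 + 2)/(5*(5 + 2))) = (-54 + 175) + (⅘ - 7/(5*7)) = 121 + (⅘ - 7/35) = 121 + (⅘ - ⅕*1) = 121 + (⅘ - ⅕) = 121 + ⅗ = 608/5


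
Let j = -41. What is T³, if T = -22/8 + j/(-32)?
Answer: -103823/32768 ≈ -3.1684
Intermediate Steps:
T = -47/32 (T = -22/8 - 41/(-32) = -22*⅛ - 41*(-1/32) = -11/4 + 41/32 = -47/32 ≈ -1.4688)
T³ = (-47/32)³ = -103823/32768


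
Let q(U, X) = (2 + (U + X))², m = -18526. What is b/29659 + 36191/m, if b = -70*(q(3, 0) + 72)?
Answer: -171311487/78494662 ≈ -2.1825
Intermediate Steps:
q(U, X) = (2 + U + X)²
b = -6790 (b = -70*((2 + 3 + 0)² + 72) = -70*(5² + 72) = -70*(25 + 72) = -70*97 = -6790)
b/29659 + 36191/m = -6790/29659 + 36191/(-18526) = -6790*1/29659 + 36191*(-1/18526) = -970/4237 - 36191/18526 = -171311487/78494662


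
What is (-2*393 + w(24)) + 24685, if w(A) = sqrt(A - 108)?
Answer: 23899 + 2*I*sqrt(21) ≈ 23899.0 + 9.1651*I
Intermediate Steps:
w(A) = sqrt(-108 + A)
(-2*393 + w(24)) + 24685 = (-2*393 + sqrt(-108 + 24)) + 24685 = (-786 + sqrt(-84)) + 24685 = (-786 + 2*I*sqrt(21)) + 24685 = 23899 + 2*I*sqrt(21)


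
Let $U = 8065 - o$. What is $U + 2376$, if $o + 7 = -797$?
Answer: $11245$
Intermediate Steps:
$o = -804$ ($o = -7 - 797 = -804$)
$U = 8869$ ($U = 8065 - -804 = 8065 + 804 = 8869$)
$U + 2376 = 8869 + 2376 = 11245$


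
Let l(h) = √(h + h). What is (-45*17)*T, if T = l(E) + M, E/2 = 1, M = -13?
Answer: 8415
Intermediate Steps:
E = 2 (E = 2*1 = 2)
l(h) = √2*√h (l(h) = √(2*h) = √2*√h)
T = -11 (T = √2*√2 - 13 = 2 - 13 = -11)
(-45*17)*T = -45*17*(-11) = -765*(-11) = 8415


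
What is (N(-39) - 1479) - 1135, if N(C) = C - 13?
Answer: -2666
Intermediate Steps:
N(C) = -13 + C
(N(-39) - 1479) - 1135 = ((-13 - 39) - 1479) - 1135 = (-52 - 1479) - 1135 = -1531 - 1135 = -2666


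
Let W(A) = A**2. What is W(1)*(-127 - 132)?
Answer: -259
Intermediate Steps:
W(1)*(-127 - 132) = 1**2*(-127 - 132) = 1*(-259) = -259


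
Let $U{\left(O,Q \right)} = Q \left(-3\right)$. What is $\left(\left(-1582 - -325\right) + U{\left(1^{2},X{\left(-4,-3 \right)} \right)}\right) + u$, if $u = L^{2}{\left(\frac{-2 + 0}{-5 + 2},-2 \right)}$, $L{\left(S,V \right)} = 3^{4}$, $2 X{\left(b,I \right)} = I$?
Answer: $\frac{10617}{2} \approx 5308.5$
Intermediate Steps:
$X{\left(b,I \right)} = \frac{I}{2}$
$U{\left(O,Q \right)} = - 3 Q$
$L{\left(S,V \right)} = 81$
$u = 6561$ ($u = 81^{2} = 6561$)
$\left(\left(-1582 - -325\right) + U{\left(1^{2},X{\left(-4,-3 \right)} \right)}\right) + u = \left(\left(-1582 - -325\right) - 3 \cdot \frac{1}{2} \left(-3\right)\right) + 6561 = \left(\left(-1582 + 325\right) - - \frac{9}{2}\right) + 6561 = \left(-1257 + \frac{9}{2}\right) + 6561 = - \frac{2505}{2} + 6561 = \frac{10617}{2}$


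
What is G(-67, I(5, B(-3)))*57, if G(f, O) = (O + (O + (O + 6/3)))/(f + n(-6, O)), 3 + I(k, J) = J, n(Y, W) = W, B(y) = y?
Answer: 912/73 ≈ 12.493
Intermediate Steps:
I(k, J) = -3 + J
G(f, O) = (2 + 3*O)/(O + f) (G(f, O) = (O + (O + (O + 6/3)))/(f + O) = (O + (O + (O + (⅓)*6)))/(O + f) = (O + (O + (O + 2)))/(O + f) = (O + (O + (2 + O)))/(O + f) = (O + (2 + 2*O))/(O + f) = (2 + 3*O)/(O + f))
G(-67, I(5, B(-3)))*57 = ((2 + 3*(-3 - 3))/((-3 - 3) - 67))*57 = ((2 + 3*(-6))/(-6 - 67))*57 = ((2 - 18)/(-73))*57 = -1/73*(-16)*57 = (16/73)*57 = 912/73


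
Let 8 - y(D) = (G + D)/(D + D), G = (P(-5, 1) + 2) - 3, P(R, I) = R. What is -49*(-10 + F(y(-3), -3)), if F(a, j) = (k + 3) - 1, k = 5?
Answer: 147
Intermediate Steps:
G = -6 (G = (-5 + 2) - 3 = -3 - 3 = -6)
y(D) = 8 - (-6 + D)/(2*D) (y(D) = 8 - (-6 + D)/(D + D) = 8 - (-6 + D)/(2*D))
F(a, j) = 7 (F(a, j) = (5 + 3) - 1 = 8 - 1 = 7)
-49*(-10 + F(y(-3), -3)) = -49*(-10 + 7) = -49*(-3) = 147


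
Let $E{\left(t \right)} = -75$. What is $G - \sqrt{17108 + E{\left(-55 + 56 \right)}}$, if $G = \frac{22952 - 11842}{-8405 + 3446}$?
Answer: $- \frac{11110}{4959} - \sqrt{17033} \approx -132.75$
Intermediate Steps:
$G = - \frac{11110}{4959}$ ($G = \frac{11110}{-4959} = 11110 \left(- \frac{1}{4959}\right) = - \frac{11110}{4959} \approx -2.2404$)
$G - \sqrt{17108 + E{\left(-55 + 56 \right)}} = - \frac{11110}{4959} - \sqrt{17108 - 75} = - \frac{11110}{4959} - \sqrt{17033}$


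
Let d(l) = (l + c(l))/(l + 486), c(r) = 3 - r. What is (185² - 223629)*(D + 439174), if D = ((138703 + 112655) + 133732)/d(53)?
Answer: -39562902984928/3 ≈ -1.3188e+13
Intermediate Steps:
d(l) = 3/(486 + l) (d(l) = (l + (3 - l))/(l + 486) = 3/(486 + l))
D = 207563510/3 (D = ((138703 + 112655) + 133732)/((3/(486 + 53))) = (251358 + 133732)/((3/539)) = 385090/((3*(1/539))) = 385090/(3/539) = 385090*(539/3) = 207563510/3 ≈ 6.9188e+7)
(185² - 223629)*(D + 439174) = (185² - 223629)*(207563510/3 + 439174) = (34225 - 223629)*(208881032/3) = -189404*208881032/3 = -39562902984928/3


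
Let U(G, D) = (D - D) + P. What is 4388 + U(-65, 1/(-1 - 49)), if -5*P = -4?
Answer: 21944/5 ≈ 4388.8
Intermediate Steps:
P = ⅘ (P = -⅕*(-4) = ⅘ ≈ 0.80000)
U(G, D) = ⅘ (U(G, D) = (D - D) + ⅘ = 0 + ⅘ = ⅘)
4388 + U(-65, 1/(-1 - 49)) = 4388 + ⅘ = 21944/5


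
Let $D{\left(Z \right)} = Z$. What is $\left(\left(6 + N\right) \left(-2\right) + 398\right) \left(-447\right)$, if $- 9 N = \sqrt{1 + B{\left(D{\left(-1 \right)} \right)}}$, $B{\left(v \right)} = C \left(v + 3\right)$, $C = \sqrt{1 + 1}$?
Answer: $-172542 - \frac{298 \sqrt{1 + 2 \sqrt{2}}}{3} \approx -1.7274 \cdot 10^{5}$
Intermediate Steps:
$C = \sqrt{2} \approx 1.4142$
$B{\left(v \right)} = \sqrt{2} \left(3 + v\right)$ ($B{\left(v \right)} = \sqrt{2} \left(v + 3\right) = \sqrt{2} \left(3 + v\right)$)
$N = - \frac{\sqrt{1 + 2 \sqrt{2}}}{9}$ ($N = - \frac{\sqrt{1 + \sqrt{2} \left(3 - 1\right)}}{9} = - \frac{\sqrt{1 + \sqrt{2} \cdot 2}}{9} = - \frac{\sqrt{1 + 2 \sqrt{2}}}{9} \approx -0.2174$)
$\left(\left(6 + N\right) \left(-2\right) + 398\right) \left(-447\right) = \left(\left(6 - \frac{\sqrt{1 + 2 \sqrt{2}}}{9}\right) \left(-2\right) + 398\right) \left(-447\right) = \left(\left(-12 + \frac{2 \sqrt{1 + 2 \sqrt{2}}}{9}\right) + 398\right) \left(-447\right) = \left(386 + \frac{2 \sqrt{1 + 2 \sqrt{2}}}{9}\right) \left(-447\right) = -172542 - \frac{298 \sqrt{1 + 2 \sqrt{2}}}{3}$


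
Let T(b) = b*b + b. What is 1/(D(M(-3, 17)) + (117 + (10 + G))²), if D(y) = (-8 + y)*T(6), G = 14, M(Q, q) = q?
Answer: 1/20259 ≈ 4.9361e-5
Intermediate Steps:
T(b) = b + b² (T(b) = b² + b = b + b²)
D(y) = -336 + 42*y (D(y) = (-8 + y)*(6*(1 + 6)) = (-8 + y)*(6*7) = (-8 + y)*42 = -336 + 42*y)
1/(D(M(-3, 17)) + (117 + (10 + G))²) = 1/((-336 + 42*17) + (117 + (10 + 14))²) = 1/((-336 + 714) + (117 + 24)²) = 1/(378 + 141²) = 1/(378 + 19881) = 1/20259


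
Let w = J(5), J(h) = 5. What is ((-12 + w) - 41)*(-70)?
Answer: 3360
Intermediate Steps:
w = 5
((-12 + w) - 41)*(-70) = ((-12 + 5) - 41)*(-70) = (-7 - 41)*(-70) = -48*(-70) = 3360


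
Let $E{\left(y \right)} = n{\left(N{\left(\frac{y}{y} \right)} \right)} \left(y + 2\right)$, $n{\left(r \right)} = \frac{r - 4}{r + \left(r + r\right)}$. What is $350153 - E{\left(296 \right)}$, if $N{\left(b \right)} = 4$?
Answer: $350153$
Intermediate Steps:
$n{\left(r \right)} = \frac{-4 + r}{3 r}$ ($n{\left(r \right)} = \frac{-4 + r}{r + 2 r} = \frac{-4 + r}{3 r}$)
$E{\left(y \right)} = 0$ ($E{\left(y \right)} = \frac{-4 + 4}{3 \cdot 4} \left(y + 2\right) = \frac{1}{3} \cdot \frac{1}{4} \cdot 0 \left(2 + y\right) = 0 \left(2 + y\right) = 0$)
$350153 - E{\left(296 \right)} = 350153 - 0 = 350153 + 0 = 350153$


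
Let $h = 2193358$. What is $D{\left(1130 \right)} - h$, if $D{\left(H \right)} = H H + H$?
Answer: $-915328$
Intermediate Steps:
$D{\left(H \right)} = H + H^{2}$ ($D{\left(H \right)} = H^{2} + H = H + H^{2}$)
$D{\left(1130 \right)} - h = 1130 \left(1 + 1130\right) - 2193358 = 1130 \cdot 1131 - 2193358 = 1278030 - 2193358 = -915328$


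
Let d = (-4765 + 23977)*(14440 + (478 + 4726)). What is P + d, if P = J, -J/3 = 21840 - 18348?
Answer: 377390052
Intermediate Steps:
J = -10476 (J = -3*(21840 - 18348) = -3*3492 = -10476)
d = 377400528 (d = 19212*(14440 + 5204) = 19212*19644 = 377400528)
P = -10476
P + d = -10476 + 377400528 = 377390052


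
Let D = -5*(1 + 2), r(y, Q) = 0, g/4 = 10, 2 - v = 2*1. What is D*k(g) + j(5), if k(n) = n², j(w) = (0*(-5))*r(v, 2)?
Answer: -24000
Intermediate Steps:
v = 0 (v = 2 - 2 = 0)
g = 40 (g = 4*10 = 40)
j(w) = 0 (j(w) = (0*(-5))*0 = 0*0 = 0)
D = -15 (D = -5*3 = -15)
D*k(g) + j(5) = -15*40² + 0 = -15*1600 + 0 = -24000 + 0 = -24000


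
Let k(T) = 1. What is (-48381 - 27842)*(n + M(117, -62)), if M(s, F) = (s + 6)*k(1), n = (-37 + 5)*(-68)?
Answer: -175236677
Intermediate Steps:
n = 2176 (n = -32*(-68) = 2176)
M(s, F) = 6 + s (M(s, F) = (s + 6)*1 = (6 + s)*1 = 6 + s)
(-48381 - 27842)*(n + M(117, -62)) = (-48381 - 27842)*(2176 + (6 + 117)) = -76223*(2176 + 123) = -76223*2299 = -175236677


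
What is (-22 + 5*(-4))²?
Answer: 1764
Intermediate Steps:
(-22 + 5*(-4))² = (-22 - 20)² = (-42)² = 1764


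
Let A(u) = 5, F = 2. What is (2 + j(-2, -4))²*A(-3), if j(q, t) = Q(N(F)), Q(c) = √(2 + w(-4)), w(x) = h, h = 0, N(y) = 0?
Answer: 30 + 20*√2 ≈ 58.284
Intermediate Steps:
w(x) = 0
Q(c) = √2 (Q(c) = √(2 + 0) = √2)
j(q, t) = √2
(2 + j(-2, -4))²*A(-3) = (2 + √2)²*5 = 5*(2 + √2)²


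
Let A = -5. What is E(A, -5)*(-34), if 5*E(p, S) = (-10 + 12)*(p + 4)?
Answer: 68/5 ≈ 13.600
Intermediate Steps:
E(p, S) = 8/5 + 2*p/5 (E(p, S) = ((-10 + 12)*(p + 4))/5 = (2*(4 + p))/5 = (8 + 2*p)/5 = 8/5 + 2*p/5)
E(A, -5)*(-34) = (8/5 + (2/5)*(-5))*(-34) = (8/5 - 2)*(-34) = -2/5*(-34) = 68/5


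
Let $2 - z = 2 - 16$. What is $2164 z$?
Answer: $34624$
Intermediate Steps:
$z = 16$ ($z = 2 - \left(2 - 16\right) = 2 - -14 = 2 + 14 = 16$)
$2164 z = 2164 \cdot 16 = 34624$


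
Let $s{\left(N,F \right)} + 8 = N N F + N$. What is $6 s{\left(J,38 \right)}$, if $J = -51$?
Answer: $592674$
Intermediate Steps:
$s{\left(N,F \right)} = -8 + N + F N^{2}$ ($s{\left(N,F \right)} = -8 + \left(N N F + N\right) = -8 + \left(N^{2} F + N\right) = -8 + \left(F N^{2} + N\right) = -8 + \left(N + F N^{2}\right) = -8 + N + F N^{2}$)
$6 s{\left(J,38 \right)} = 6 \left(-8 - 51 + 38 \left(-51\right)^{2}\right) = 6 \left(-8 - 51 + 38 \cdot 2601\right) = 6 \left(-8 - 51 + 98838\right) = 6 \cdot 98779 = 592674$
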